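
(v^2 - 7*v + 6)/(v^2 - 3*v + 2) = (v - 6)/(v - 2)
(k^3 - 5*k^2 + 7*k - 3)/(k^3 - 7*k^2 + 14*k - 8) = (k^2 - 4*k + 3)/(k^2 - 6*k + 8)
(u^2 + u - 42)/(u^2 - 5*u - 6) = (u + 7)/(u + 1)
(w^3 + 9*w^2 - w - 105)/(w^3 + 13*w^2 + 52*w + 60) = (w^2 + 4*w - 21)/(w^2 + 8*w + 12)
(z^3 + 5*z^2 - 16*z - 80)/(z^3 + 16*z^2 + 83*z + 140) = (z - 4)/(z + 7)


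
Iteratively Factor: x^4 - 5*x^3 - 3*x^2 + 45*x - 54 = (x - 3)*(x^3 - 2*x^2 - 9*x + 18) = (x - 3)*(x + 3)*(x^2 - 5*x + 6) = (x - 3)*(x - 2)*(x + 3)*(x - 3)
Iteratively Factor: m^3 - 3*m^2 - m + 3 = (m - 1)*(m^2 - 2*m - 3) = (m - 1)*(m + 1)*(m - 3)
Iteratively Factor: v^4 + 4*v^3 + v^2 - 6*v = (v + 3)*(v^3 + v^2 - 2*v) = (v - 1)*(v + 3)*(v^2 + 2*v) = (v - 1)*(v + 2)*(v + 3)*(v)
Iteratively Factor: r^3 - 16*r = (r)*(r^2 - 16) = r*(r + 4)*(r - 4)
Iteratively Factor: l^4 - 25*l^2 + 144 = (l + 3)*(l^3 - 3*l^2 - 16*l + 48) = (l + 3)*(l + 4)*(l^2 - 7*l + 12) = (l - 4)*(l + 3)*(l + 4)*(l - 3)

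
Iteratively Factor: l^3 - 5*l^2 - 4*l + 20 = (l - 2)*(l^2 - 3*l - 10) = (l - 2)*(l + 2)*(l - 5)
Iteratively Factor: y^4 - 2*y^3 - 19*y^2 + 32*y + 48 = (y + 1)*(y^3 - 3*y^2 - 16*y + 48) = (y - 4)*(y + 1)*(y^2 + y - 12) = (y - 4)*(y - 3)*(y + 1)*(y + 4)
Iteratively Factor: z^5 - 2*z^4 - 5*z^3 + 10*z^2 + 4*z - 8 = (z - 2)*(z^4 - 5*z^2 + 4) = (z - 2)*(z - 1)*(z^3 + z^2 - 4*z - 4) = (z - 2)^2*(z - 1)*(z^2 + 3*z + 2) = (z - 2)^2*(z - 1)*(z + 2)*(z + 1)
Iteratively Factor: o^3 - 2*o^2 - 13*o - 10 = (o - 5)*(o^2 + 3*o + 2) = (o - 5)*(o + 2)*(o + 1)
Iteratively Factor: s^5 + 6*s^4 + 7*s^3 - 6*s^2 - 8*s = (s + 1)*(s^4 + 5*s^3 + 2*s^2 - 8*s) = (s + 1)*(s + 2)*(s^3 + 3*s^2 - 4*s) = s*(s + 1)*(s + 2)*(s^2 + 3*s - 4) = s*(s + 1)*(s + 2)*(s + 4)*(s - 1)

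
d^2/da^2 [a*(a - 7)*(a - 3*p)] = 6*a - 6*p - 14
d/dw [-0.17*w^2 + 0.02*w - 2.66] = 0.02 - 0.34*w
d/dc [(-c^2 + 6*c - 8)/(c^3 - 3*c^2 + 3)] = (3*c*(c - 2)*(c^2 - 6*c + 8) + 2*(3 - c)*(c^3 - 3*c^2 + 3))/(c^3 - 3*c^2 + 3)^2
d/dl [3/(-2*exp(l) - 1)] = 6*exp(l)/(2*exp(l) + 1)^2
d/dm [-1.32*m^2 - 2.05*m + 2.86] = -2.64*m - 2.05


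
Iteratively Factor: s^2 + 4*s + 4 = (s + 2)*(s + 2)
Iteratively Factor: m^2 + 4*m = (m)*(m + 4)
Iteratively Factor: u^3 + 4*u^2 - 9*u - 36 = (u + 4)*(u^2 - 9) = (u + 3)*(u + 4)*(u - 3)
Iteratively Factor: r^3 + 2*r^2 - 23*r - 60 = (r + 4)*(r^2 - 2*r - 15) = (r - 5)*(r + 4)*(r + 3)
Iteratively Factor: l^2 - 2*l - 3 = (l - 3)*(l + 1)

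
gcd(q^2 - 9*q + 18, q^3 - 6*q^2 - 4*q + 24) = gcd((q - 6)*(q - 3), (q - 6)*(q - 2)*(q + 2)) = q - 6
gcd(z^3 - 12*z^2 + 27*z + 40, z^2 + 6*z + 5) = z + 1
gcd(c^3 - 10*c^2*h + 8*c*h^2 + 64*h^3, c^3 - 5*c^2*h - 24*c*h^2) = c - 8*h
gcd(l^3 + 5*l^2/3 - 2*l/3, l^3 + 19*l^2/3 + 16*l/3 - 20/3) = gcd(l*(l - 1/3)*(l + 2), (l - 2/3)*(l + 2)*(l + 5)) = l + 2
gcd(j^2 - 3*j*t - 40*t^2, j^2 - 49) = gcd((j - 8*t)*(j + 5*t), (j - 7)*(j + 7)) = 1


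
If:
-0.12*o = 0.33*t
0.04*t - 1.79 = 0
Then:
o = -123.06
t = 44.75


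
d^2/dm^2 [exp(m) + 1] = exp(m)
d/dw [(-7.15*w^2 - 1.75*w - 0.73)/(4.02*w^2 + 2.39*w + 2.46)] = (-10.0535*w^2 - 29.3088*w - 2.5603)/(16.1604*w^4 + 19.2156*w^3 + 25.4905*w^2 + 11.7588*w + 6.0516)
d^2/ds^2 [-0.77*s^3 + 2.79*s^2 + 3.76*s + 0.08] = 5.58 - 4.62*s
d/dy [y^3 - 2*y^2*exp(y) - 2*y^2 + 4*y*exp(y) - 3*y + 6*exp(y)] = -2*y^2*exp(y) + 3*y^2 - 4*y + 10*exp(y) - 3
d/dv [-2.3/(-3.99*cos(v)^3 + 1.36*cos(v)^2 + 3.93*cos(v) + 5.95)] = (27.531*cos(v)^2 - 6.256*cos(v) - 9.039)*sin(v)/(-3.99*cos(v)^3 + 1.36*cos(v)^2 + 3.93*cos(v) + 5.95)^2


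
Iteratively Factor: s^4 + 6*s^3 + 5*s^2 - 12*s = (s + 4)*(s^3 + 2*s^2 - 3*s) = s*(s + 4)*(s^2 + 2*s - 3) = s*(s + 3)*(s + 4)*(s - 1)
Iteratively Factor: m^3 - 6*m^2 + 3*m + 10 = (m - 2)*(m^2 - 4*m - 5) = (m - 2)*(m + 1)*(m - 5)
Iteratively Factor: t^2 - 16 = (t + 4)*(t - 4)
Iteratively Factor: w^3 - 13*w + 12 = (w + 4)*(w^2 - 4*w + 3) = (w - 1)*(w + 4)*(w - 3)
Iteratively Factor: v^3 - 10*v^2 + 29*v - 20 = (v - 4)*(v^2 - 6*v + 5) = (v - 4)*(v - 1)*(v - 5)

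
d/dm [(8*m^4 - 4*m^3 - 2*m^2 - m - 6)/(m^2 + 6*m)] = (16*m^5 + 140*m^4 - 48*m^3 - 11*m^2 + 12*m + 36)/(m^2*(m^2 + 12*m + 36))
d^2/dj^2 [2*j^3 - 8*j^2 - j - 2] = 12*j - 16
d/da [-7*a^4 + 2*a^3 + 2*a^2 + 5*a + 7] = -28*a^3 + 6*a^2 + 4*a + 5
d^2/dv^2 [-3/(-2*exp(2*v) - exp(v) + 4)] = 3*(2*(4*exp(v) + 1)^2*exp(v) - (8*exp(v) + 1)*(2*exp(2*v) + exp(v) - 4))*exp(v)/(2*exp(2*v) + exp(v) - 4)^3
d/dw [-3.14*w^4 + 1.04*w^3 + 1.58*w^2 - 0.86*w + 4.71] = -12.56*w^3 + 3.12*w^2 + 3.16*w - 0.86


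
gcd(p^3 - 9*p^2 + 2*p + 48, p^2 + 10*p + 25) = 1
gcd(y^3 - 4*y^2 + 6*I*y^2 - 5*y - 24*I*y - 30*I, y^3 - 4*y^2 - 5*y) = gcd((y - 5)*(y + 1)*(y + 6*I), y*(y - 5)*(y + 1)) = y^2 - 4*y - 5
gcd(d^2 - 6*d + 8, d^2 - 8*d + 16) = d - 4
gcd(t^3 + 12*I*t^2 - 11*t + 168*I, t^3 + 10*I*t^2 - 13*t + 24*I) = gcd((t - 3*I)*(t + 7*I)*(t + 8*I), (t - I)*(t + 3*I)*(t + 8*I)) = t + 8*I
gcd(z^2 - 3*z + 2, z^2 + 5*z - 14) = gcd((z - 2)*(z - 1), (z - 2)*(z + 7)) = z - 2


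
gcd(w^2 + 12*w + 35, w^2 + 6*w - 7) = w + 7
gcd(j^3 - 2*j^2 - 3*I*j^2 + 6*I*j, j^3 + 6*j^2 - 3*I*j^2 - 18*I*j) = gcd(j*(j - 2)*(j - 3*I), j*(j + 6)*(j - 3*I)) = j^2 - 3*I*j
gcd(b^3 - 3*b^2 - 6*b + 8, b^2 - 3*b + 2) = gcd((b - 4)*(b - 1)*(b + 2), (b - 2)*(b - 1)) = b - 1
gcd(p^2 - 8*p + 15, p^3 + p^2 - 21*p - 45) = p - 5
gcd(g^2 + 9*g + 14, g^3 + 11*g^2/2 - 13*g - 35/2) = g + 7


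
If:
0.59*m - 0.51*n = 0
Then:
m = 0.864406779661017*n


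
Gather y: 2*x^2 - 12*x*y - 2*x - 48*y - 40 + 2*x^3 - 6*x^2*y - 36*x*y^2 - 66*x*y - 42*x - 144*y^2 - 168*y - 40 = 2*x^3 + 2*x^2 - 44*x + y^2*(-36*x - 144) + y*(-6*x^2 - 78*x - 216) - 80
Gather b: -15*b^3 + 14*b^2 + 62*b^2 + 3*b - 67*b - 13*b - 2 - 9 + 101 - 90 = -15*b^3 + 76*b^2 - 77*b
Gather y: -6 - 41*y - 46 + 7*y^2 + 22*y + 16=7*y^2 - 19*y - 36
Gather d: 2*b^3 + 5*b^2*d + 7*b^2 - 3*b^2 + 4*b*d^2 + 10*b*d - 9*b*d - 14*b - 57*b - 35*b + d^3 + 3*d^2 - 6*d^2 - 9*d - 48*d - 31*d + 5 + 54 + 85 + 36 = 2*b^3 + 4*b^2 - 106*b + d^3 + d^2*(4*b - 3) + d*(5*b^2 + b - 88) + 180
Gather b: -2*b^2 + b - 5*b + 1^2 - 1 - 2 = -2*b^2 - 4*b - 2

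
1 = 1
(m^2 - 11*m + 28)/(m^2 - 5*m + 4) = (m - 7)/(m - 1)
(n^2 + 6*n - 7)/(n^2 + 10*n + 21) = (n - 1)/(n + 3)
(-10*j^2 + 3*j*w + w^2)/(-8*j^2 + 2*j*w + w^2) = (5*j + w)/(4*j + w)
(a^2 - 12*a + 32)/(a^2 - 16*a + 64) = (a - 4)/(a - 8)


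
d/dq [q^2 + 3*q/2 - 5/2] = 2*q + 3/2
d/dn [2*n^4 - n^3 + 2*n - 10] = 8*n^3 - 3*n^2 + 2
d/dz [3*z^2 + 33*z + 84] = 6*z + 33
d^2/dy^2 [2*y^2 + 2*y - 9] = 4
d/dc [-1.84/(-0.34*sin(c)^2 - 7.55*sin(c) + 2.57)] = -(1.2512*sin(c) + 13.892)*cos(c)/(0.34*sin(c)^2 + 7.55*sin(c) - 2.57)^2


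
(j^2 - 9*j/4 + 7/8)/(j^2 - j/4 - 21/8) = (2*j - 1)/(2*j + 3)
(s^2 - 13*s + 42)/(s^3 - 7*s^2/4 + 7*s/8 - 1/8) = 8*(s^2 - 13*s + 42)/(8*s^3 - 14*s^2 + 7*s - 1)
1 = 1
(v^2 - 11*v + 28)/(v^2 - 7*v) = (v - 4)/v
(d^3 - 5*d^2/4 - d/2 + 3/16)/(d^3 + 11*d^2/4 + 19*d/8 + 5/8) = (8*d^2 - 14*d + 3)/(2*(4*d^2 + 9*d + 5))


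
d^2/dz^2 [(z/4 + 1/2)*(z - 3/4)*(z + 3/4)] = 3*z/2 + 1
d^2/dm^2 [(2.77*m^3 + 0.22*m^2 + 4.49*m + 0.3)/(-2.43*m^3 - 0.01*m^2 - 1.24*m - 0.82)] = (-2.46353400000001*m^6 - 108.998622*m^5 + 48.299166*m^4 + 24.610786*m^3 + 85.048956*m^2 - 7.39002*m + 7.917368)/(14.348907*m^9 + 0.177147*m^8 + 21.966957*m^7 + 14.706847*m^6 + 11.329032*m^5 + 14.871318*m^4 + 6.869428*m^3 + 3.802668*m^2 + 2.501328*m + 0.551368)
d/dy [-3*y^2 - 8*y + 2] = -6*y - 8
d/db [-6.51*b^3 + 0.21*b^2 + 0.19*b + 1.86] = -19.53*b^2 + 0.42*b + 0.19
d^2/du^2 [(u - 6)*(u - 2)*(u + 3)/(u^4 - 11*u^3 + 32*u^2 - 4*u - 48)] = 2*(u^3 + 9*u^2 - 15*u + 27)/(u^6 - 9*u^5 + 15*u^4 + 45*u^3 - 60*u^2 - 144*u - 64)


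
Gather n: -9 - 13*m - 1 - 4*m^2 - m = -4*m^2 - 14*m - 10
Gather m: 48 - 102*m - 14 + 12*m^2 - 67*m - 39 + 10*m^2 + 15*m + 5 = 22*m^2 - 154*m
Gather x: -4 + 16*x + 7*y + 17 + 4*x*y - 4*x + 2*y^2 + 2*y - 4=x*(4*y + 12) + 2*y^2 + 9*y + 9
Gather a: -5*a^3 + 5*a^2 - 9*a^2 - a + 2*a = -5*a^3 - 4*a^2 + a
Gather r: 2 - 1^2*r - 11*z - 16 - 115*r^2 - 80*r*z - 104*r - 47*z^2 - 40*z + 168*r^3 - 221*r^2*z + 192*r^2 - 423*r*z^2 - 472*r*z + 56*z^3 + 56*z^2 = 168*r^3 + r^2*(77 - 221*z) + r*(-423*z^2 - 552*z - 105) + 56*z^3 + 9*z^2 - 51*z - 14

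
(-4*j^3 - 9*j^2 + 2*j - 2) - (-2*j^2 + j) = -4*j^3 - 7*j^2 + j - 2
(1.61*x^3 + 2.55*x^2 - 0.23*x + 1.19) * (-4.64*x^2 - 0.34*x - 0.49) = -7.4704*x^5 - 12.3794*x^4 - 0.5887*x^3 - 6.6929*x^2 - 0.2919*x - 0.5831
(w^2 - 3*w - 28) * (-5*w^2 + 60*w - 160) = -5*w^4 + 75*w^3 - 200*w^2 - 1200*w + 4480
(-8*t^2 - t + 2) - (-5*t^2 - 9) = -3*t^2 - t + 11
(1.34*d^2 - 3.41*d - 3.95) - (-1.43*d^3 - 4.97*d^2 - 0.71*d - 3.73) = 1.43*d^3 + 6.31*d^2 - 2.7*d - 0.22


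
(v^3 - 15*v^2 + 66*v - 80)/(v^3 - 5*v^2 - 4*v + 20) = (v - 8)/(v + 2)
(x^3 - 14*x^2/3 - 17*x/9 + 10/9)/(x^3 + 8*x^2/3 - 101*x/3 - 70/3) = (x - 1/3)/(x + 7)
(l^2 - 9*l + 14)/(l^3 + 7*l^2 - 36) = (l - 7)/(l^2 + 9*l + 18)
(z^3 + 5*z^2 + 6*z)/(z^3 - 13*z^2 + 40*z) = (z^2 + 5*z + 6)/(z^2 - 13*z + 40)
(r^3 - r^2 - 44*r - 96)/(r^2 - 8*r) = r + 7 + 12/r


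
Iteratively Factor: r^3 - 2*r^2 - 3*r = (r + 1)*(r^2 - 3*r) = r*(r + 1)*(r - 3)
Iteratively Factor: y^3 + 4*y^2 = (y + 4)*(y^2) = y*(y + 4)*(y)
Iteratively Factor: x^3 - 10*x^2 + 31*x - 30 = (x - 3)*(x^2 - 7*x + 10) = (x - 3)*(x - 2)*(x - 5)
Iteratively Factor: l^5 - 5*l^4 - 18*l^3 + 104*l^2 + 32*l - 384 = (l - 3)*(l^4 - 2*l^3 - 24*l^2 + 32*l + 128) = (l - 3)*(l + 4)*(l^3 - 6*l^2 + 32) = (l - 3)*(l + 2)*(l + 4)*(l^2 - 8*l + 16) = (l - 4)*(l - 3)*(l + 2)*(l + 4)*(l - 4)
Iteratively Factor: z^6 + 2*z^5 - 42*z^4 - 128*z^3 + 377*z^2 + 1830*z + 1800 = (z - 5)*(z^5 + 7*z^4 - 7*z^3 - 163*z^2 - 438*z - 360) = (z - 5)*(z + 2)*(z^4 + 5*z^3 - 17*z^2 - 129*z - 180) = (z - 5)*(z + 2)*(z + 3)*(z^3 + 2*z^2 - 23*z - 60) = (z - 5)*(z + 2)*(z + 3)*(z + 4)*(z^2 - 2*z - 15) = (z - 5)^2*(z + 2)*(z + 3)*(z + 4)*(z + 3)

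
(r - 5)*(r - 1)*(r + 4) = r^3 - 2*r^2 - 19*r + 20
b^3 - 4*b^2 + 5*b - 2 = (b - 2)*(b - 1)^2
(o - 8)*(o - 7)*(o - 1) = o^3 - 16*o^2 + 71*o - 56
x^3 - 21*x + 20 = (x - 4)*(x - 1)*(x + 5)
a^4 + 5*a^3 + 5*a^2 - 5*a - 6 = (a - 1)*(a + 1)*(a + 2)*(a + 3)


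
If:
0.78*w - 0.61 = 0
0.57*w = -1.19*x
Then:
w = 0.78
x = -0.37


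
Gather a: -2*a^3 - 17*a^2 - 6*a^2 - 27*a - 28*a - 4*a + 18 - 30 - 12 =-2*a^3 - 23*a^2 - 59*a - 24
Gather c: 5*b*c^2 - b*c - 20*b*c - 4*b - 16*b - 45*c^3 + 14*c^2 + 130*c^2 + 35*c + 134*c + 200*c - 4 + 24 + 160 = -20*b - 45*c^3 + c^2*(5*b + 144) + c*(369 - 21*b) + 180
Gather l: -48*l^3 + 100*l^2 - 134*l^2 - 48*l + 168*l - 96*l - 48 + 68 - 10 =-48*l^3 - 34*l^2 + 24*l + 10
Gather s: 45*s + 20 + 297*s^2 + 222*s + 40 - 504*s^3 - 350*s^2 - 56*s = -504*s^3 - 53*s^2 + 211*s + 60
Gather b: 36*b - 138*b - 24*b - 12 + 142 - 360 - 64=-126*b - 294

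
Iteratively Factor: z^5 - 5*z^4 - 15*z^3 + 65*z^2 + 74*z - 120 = (z - 4)*(z^4 - z^3 - 19*z^2 - 11*z + 30) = (z - 5)*(z - 4)*(z^3 + 4*z^2 + z - 6) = (z - 5)*(z - 4)*(z + 2)*(z^2 + 2*z - 3) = (z - 5)*(z - 4)*(z + 2)*(z + 3)*(z - 1)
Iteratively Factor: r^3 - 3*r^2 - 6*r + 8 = (r - 1)*(r^2 - 2*r - 8) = (r - 1)*(r + 2)*(r - 4)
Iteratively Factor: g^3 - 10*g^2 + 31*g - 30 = (g - 2)*(g^2 - 8*g + 15) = (g - 3)*(g - 2)*(g - 5)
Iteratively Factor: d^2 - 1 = (d - 1)*(d + 1)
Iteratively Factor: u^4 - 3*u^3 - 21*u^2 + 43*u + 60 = (u + 1)*(u^3 - 4*u^2 - 17*u + 60) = (u - 3)*(u + 1)*(u^2 - u - 20) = (u - 5)*(u - 3)*(u + 1)*(u + 4)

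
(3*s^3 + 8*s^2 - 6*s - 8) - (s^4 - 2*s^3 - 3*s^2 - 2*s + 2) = -s^4 + 5*s^3 + 11*s^2 - 4*s - 10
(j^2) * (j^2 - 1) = j^4 - j^2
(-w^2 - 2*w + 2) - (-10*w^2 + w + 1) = 9*w^2 - 3*w + 1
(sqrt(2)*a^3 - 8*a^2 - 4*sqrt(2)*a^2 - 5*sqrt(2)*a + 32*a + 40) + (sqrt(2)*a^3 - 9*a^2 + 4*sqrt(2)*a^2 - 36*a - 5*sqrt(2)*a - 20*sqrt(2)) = 2*sqrt(2)*a^3 - 17*a^2 - 10*sqrt(2)*a - 4*a - 20*sqrt(2) + 40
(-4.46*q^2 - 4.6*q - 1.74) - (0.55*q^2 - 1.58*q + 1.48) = -5.01*q^2 - 3.02*q - 3.22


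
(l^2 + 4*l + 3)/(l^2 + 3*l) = (l + 1)/l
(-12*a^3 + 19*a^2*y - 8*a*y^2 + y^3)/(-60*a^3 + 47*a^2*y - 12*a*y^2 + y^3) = (-a + y)/(-5*a + y)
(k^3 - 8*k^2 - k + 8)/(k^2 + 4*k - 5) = (k^2 - 7*k - 8)/(k + 5)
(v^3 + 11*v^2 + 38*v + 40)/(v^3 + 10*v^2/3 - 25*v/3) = 3*(v^2 + 6*v + 8)/(v*(3*v - 5))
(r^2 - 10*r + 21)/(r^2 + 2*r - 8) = (r^2 - 10*r + 21)/(r^2 + 2*r - 8)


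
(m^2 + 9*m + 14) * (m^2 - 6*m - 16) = m^4 + 3*m^3 - 56*m^2 - 228*m - 224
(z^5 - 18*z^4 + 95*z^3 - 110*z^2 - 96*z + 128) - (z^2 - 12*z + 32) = z^5 - 18*z^4 + 95*z^3 - 111*z^2 - 84*z + 96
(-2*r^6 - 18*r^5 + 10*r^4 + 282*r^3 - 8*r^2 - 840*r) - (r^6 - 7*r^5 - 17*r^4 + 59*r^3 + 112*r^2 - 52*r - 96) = -3*r^6 - 11*r^5 + 27*r^4 + 223*r^3 - 120*r^2 - 788*r + 96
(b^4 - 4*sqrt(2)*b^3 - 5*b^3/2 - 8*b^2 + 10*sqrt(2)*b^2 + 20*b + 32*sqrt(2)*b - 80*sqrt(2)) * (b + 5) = b^5 - 4*sqrt(2)*b^4 + 5*b^4/2 - 41*b^3/2 - 10*sqrt(2)*b^3 - 20*b^2 + 82*sqrt(2)*b^2 + 100*b + 80*sqrt(2)*b - 400*sqrt(2)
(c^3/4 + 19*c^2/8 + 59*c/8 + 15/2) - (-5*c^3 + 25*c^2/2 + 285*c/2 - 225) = 21*c^3/4 - 81*c^2/8 - 1081*c/8 + 465/2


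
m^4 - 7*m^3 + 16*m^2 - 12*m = m*(m - 3)*(m - 2)^2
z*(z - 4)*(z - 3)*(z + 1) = z^4 - 6*z^3 + 5*z^2 + 12*z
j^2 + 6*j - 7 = (j - 1)*(j + 7)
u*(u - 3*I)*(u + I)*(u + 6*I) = u^4 + 4*I*u^3 + 15*u^2 + 18*I*u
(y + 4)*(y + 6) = y^2 + 10*y + 24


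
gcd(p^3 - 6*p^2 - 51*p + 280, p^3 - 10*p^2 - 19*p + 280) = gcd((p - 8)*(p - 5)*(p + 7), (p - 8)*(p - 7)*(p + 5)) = p - 8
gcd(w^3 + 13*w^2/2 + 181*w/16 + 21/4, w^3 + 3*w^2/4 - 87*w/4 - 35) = w^2 + 23*w/4 + 7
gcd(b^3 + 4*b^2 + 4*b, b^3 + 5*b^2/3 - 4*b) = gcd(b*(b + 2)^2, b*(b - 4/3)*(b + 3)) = b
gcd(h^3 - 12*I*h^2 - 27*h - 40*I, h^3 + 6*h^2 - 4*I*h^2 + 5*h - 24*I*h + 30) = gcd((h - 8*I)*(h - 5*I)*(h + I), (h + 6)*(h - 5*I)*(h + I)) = h^2 - 4*I*h + 5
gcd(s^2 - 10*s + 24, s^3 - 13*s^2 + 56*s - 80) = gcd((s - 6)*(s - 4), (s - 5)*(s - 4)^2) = s - 4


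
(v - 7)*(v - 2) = v^2 - 9*v + 14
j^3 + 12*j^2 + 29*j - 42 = (j - 1)*(j + 6)*(j + 7)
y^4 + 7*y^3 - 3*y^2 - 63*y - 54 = (y - 3)*(y + 1)*(y + 3)*(y + 6)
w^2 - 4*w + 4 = (w - 2)^2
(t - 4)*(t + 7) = t^2 + 3*t - 28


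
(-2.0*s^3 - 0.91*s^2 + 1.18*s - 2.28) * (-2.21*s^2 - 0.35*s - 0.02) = 4.42*s^5 + 2.7111*s^4 - 2.2493*s^3 + 4.644*s^2 + 0.7744*s + 0.0456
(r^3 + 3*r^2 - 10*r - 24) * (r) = r^4 + 3*r^3 - 10*r^2 - 24*r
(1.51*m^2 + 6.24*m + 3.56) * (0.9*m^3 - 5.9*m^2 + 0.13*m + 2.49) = 1.359*m^5 - 3.293*m^4 - 33.4157*m^3 - 16.4329*m^2 + 16.0004*m + 8.8644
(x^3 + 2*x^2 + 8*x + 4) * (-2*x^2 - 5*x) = -2*x^5 - 9*x^4 - 26*x^3 - 48*x^2 - 20*x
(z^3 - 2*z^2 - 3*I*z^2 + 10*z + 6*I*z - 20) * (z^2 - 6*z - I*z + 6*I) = z^5 - 8*z^4 - 4*I*z^4 + 19*z^3 + 32*I*z^3 - 56*z^2 - 58*I*z^2 + 84*z + 80*I*z - 120*I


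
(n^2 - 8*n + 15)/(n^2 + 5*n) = (n^2 - 8*n + 15)/(n*(n + 5))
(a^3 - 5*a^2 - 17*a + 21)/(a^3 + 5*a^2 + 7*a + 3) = (a^2 - 8*a + 7)/(a^2 + 2*a + 1)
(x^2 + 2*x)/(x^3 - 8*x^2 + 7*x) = (x + 2)/(x^2 - 8*x + 7)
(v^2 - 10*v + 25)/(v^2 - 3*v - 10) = (v - 5)/(v + 2)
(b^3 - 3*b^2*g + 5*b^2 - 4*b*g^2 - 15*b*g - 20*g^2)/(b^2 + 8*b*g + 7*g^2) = (b^2 - 4*b*g + 5*b - 20*g)/(b + 7*g)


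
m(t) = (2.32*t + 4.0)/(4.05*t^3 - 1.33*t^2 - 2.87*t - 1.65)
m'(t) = (2.32*t + 4.0)*(-12.15*t^2 + 2.66*t + 2.87)/(4.05*t^3 - 1.33*t^2 - 2.87*t - 1.65)^2 + 2.32/(4.05*t^3 - 1.33*t^2 - 2.87*t - 1.65)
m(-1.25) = -0.14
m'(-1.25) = -0.62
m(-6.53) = 0.01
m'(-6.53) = 0.00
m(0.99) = -3.38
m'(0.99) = -12.84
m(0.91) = -2.64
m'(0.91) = -6.46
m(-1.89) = 0.01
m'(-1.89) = -0.06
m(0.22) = -1.96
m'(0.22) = 1.43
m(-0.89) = -0.64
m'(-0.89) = -2.73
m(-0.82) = -0.87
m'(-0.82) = -3.63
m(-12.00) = 0.00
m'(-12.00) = 0.00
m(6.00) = 0.02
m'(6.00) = -0.01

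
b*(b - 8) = b^2 - 8*b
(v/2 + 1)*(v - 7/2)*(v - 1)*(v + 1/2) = v^4/2 - v^3 - 27*v^2/8 + 17*v/8 + 7/4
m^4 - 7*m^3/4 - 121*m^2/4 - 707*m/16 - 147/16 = (m - 7)*(m + 1/4)*(m + 3/2)*(m + 7/2)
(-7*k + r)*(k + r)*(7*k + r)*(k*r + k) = -49*k^4*r - 49*k^4 - 49*k^3*r^2 - 49*k^3*r + k^2*r^3 + k^2*r^2 + k*r^4 + k*r^3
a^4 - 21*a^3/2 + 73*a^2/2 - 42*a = a*(a - 4)*(a - 7/2)*(a - 3)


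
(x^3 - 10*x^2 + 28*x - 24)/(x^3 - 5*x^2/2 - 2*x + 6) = 2*(x - 6)/(2*x + 3)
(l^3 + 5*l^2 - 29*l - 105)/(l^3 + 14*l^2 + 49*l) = (l^2 - 2*l - 15)/(l*(l + 7))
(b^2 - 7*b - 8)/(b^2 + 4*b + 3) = (b - 8)/(b + 3)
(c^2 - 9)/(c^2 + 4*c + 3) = (c - 3)/(c + 1)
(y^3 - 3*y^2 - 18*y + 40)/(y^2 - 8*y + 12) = (y^2 - y - 20)/(y - 6)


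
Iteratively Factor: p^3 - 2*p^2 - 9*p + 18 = (p - 2)*(p^2 - 9) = (p - 3)*(p - 2)*(p + 3)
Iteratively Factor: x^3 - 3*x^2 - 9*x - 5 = (x + 1)*(x^2 - 4*x - 5) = (x + 1)^2*(x - 5)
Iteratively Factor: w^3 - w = (w + 1)*(w^2 - w) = w*(w + 1)*(w - 1)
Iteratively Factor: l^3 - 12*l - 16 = (l - 4)*(l^2 + 4*l + 4) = (l - 4)*(l + 2)*(l + 2)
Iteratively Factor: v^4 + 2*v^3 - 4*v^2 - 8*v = (v - 2)*(v^3 + 4*v^2 + 4*v) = (v - 2)*(v + 2)*(v^2 + 2*v) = (v - 2)*(v + 2)^2*(v)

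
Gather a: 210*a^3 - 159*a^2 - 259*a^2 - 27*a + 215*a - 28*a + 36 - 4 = 210*a^3 - 418*a^2 + 160*a + 32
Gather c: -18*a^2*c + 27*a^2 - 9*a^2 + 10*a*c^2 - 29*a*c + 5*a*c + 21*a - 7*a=18*a^2 + 10*a*c^2 + 14*a + c*(-18*a^2 - 24*a)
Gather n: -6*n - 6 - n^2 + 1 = -n^2 - 6*n - 5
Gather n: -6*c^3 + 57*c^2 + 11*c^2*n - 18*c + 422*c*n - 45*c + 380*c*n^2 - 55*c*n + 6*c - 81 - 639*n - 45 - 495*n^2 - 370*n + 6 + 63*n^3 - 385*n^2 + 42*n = -6*c^3 + 57*c^2 - 57*c + 63*n^3 + n^2*(380*c - 880) + n*(11*c^2 + 367*c - 967) - 120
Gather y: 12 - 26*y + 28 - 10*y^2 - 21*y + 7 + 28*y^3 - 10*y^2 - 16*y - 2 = 28*y^3 - 20*y^2 - 63*y + 45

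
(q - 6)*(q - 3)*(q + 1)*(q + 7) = q^4 - q^3 - 47*q^2 + 81*q + 126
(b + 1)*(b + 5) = b^2 + 6*b + 5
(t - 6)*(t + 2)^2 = t^3 - 2*t^2 - 20*t - 24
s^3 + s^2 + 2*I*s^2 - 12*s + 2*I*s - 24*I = (s - 3)*(s + 4)*(s + 2*I)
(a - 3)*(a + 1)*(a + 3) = a^3 + a^2 - 9*a - 9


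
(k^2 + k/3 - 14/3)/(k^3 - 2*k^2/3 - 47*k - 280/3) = (k - 2)/(k^2 - 3*k - 40)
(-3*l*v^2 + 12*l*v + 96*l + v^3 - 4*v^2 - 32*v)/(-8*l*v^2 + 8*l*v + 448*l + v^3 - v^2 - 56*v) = (-3*l*v - 12*l + v^2 + 4*v)/(-8*l*v - 56*l + v^2 + 7*v)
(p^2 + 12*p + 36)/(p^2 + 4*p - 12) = (p + 6)/(p - 2)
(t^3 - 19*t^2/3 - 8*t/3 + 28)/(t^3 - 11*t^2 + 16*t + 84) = (t - 7/3)/(t - 7)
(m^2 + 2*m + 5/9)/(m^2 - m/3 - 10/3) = (m + 1/3)/(m - 2)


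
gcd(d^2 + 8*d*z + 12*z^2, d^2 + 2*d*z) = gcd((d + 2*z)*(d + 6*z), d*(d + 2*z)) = d + 2*z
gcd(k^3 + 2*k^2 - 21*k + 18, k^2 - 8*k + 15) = k - 3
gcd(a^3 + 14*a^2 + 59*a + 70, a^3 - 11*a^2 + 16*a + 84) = a + 2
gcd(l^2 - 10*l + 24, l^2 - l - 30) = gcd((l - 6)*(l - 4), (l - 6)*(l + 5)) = l - 6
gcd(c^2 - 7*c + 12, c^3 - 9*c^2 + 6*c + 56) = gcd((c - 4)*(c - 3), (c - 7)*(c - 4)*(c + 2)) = c - 4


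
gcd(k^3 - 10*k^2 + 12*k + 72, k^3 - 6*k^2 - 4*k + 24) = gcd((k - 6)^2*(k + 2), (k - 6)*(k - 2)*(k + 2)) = k^2 - 4*k - 12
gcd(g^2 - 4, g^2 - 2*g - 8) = g + 2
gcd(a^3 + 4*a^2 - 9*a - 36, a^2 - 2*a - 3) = a - 3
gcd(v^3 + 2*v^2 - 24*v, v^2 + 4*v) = v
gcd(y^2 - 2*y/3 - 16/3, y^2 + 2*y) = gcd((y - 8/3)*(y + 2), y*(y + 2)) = y + 2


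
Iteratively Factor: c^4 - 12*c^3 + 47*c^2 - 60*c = (c)*(c^3 - 12*c^2 + 47*c - 60) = c*(c - 5)*(c^2 - 7*c + 12) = c*(c - 5)*(c - 4)*(c - 3)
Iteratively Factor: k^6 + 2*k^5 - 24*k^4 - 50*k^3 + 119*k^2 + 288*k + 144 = (k + 3)*(k^5 - k^4 - 21*k^3 + 13*k^2 + 80*k + 48) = (k - 3)*(k + 3)*(k^4 + 2*k^3 - 15*k^2 - 32*k - 16) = (k - 3)*(k + 1)*(k + 3)*(k^3 + k^2 - 16*k - 16) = (k - 4)*(k - 3)*(k + 1)*(k + 3)*(k^2 + 5*k + 4) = (k - 4)*(k - 3)*(k + 1)^2*(k + 3)*(k + 4)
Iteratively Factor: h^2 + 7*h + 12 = (h + 3)*(h + 4)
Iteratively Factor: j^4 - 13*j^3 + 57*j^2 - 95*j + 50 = (j - 5)*(j^3 - 8*j^2 + 17*j - 10) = (j - 5)^2*(j^2 - 3*j + 2) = (j - 5)^2*(j - 2)*(j - 1)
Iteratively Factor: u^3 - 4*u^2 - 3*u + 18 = (u - 3)*(u^2 - u - 6) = (u - 3)^2*(u + 2)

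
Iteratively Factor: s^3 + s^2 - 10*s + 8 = (s + 4)*(s^2 - 3*s + 2) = (s - 2)*(s + 4)*(s - 1)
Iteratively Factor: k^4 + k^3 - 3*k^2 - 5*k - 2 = (k - 2)*(k^3 + 3*k^2 + 3*k + 1) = (k - 2)*(k + 1)*(k^2 + 2*k + 1) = (k - 2)*(k + 1)^2*(k + 1)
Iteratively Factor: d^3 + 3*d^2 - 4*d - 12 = (d + 2)*(d^2 + d - 6) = (d - 2)*(d + 2)*(d + 3)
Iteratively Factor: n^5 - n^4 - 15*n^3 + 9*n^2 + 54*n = (n + 3)*(n^4 - 4*n^3 - 3*n^2 + 18*n) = (n - 3)*(n + 3)*(n^3 - n^2 - 6*n) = (n - 3)*(n + 2)*(n + 3)*(n^2 - 3*n) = n*(n - 3)*(n + 2)*(n + 3)*(n - 3)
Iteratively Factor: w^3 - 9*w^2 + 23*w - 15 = (w - 1)*(w^2 - 8*w + 15) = (w - 5)*(w - 1)*(w - 3)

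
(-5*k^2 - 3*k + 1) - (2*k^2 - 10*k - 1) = -7*k^2 + 7*k + 2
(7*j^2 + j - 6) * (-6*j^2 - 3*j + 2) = -42*j^4 - 27*j^3 + 47*j^2 + 20*j - 12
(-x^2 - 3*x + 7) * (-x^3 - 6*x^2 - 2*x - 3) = x^5 + 9*x^4 + 13*x^3 - 33*x^2 - 5*x - 21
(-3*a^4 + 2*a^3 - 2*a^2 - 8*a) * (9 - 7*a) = 21*a^5 - 41*a^4 + 32*a^3 + 38*a^2 - 72*a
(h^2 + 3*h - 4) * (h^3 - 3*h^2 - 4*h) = h^5 - 17*h^3 + 16*h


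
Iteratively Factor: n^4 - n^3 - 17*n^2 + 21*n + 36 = (n + 4)*(n^3 - 5*n^2 + 3*n + 9) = (n + 1)*(n + 4)*(n^2 - 6*n + 9) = (n - 3)*(n + 1)*(n + 4)*(n - 3)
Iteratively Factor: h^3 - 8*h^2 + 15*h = (h - 3)*(h^2 - 5*h) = h*(h - 3)*(h - 5)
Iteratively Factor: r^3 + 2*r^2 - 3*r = (r)*(r^2 + 2*r - 3) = r*(r + 3)*(r - 1)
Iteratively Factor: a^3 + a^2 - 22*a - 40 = (a - 5)*(a^2 + 6*a + 8) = (a - 5)*(a + 2)*(a + 4)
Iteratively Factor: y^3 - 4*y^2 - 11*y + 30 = (y - 5)*(y^2 + y - 6) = (y - 5)*(y + 3)*(y - 2)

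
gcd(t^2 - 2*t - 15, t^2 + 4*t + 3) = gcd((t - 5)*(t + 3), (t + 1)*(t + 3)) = t + 3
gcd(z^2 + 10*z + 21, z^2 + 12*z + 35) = z + 7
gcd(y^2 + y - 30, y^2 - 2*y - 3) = 1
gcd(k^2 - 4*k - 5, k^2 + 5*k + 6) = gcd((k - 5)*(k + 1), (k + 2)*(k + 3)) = 1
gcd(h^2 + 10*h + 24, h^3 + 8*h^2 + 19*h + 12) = h + 4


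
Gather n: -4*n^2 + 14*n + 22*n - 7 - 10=-4*n^2 + 36*n - 17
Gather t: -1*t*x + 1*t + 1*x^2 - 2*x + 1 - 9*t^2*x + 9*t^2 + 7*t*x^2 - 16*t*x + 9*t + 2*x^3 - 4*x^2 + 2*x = t^2*(9 - 9*x) + t*(7*x^2 - 17*x + 10) + 2*x^3 - 3*x^2 + 1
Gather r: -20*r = -20*r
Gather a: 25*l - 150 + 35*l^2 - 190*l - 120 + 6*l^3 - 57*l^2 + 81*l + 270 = 6*l^3 - 22*l^2 - 84*l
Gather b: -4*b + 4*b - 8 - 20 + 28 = 0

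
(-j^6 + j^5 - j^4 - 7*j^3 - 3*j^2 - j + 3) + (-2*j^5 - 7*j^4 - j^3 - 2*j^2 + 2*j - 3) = -j^6 - j^5 - 8*j^4 - 8*j^3 - 5*j^2 + j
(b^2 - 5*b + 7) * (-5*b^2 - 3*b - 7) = -5*b^4 + 22*b^3 - 27*b^2 + 14*b - 49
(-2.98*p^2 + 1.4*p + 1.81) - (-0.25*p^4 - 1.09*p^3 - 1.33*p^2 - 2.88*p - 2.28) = 0.25*p^4 + 1.09*p^3 - 1.65*p^2 + 4.28*p + 4.09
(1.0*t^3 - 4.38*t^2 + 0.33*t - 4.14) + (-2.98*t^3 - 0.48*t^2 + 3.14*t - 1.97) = -1.98*t^3 - 4.86*t^2 + 3.47*t - 6.11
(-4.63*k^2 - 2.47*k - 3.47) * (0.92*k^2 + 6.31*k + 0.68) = -4.2596*k^4 - 31.4877*k^3 - 21.9265*k^2 - 23.5753*k - 2.3596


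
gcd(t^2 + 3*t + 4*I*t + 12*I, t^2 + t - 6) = t + 3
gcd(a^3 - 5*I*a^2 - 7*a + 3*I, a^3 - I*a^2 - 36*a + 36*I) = a - I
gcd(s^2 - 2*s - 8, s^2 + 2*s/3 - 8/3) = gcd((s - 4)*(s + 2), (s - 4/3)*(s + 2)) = s + 2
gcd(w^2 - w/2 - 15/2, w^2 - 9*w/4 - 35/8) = 1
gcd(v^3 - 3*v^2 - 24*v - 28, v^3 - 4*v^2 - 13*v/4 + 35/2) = v + 2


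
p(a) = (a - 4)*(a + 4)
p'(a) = 2*a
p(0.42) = -15.82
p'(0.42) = 0.84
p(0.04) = -16.00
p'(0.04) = 0.08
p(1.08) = -14.83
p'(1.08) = 2.16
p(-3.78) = -1.71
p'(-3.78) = -7.56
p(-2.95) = -7.30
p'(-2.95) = -5.90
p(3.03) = -6.82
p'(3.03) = 6.06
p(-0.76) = -15.42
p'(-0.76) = -1.52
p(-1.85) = -12.58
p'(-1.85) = -3.70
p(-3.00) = -7.00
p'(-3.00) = -6.00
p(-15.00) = 209.00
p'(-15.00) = -30.00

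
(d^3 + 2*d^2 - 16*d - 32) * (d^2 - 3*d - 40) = d^5 - d^4 - 62*d^3 - 64*d^2 + 736*d + 1280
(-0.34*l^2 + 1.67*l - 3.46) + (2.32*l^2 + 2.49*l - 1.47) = 1.98*l^2 + 4.16*l - 4.93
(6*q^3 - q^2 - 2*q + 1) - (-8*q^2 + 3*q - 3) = 6*q^3 + 7*q^2 - 5*q + 4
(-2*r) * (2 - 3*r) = 6*r^2 - 4*r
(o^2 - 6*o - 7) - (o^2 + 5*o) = -11*o - 7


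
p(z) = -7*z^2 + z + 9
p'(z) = 1 - 14*z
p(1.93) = -15.14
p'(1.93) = -26.02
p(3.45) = -70.87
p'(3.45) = -47.30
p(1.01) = 2.87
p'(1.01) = -13.14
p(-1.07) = -0.08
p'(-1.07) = 15.98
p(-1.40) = -6.12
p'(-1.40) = 20.60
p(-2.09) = -23.67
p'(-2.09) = 30.26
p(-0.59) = 5.97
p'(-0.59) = 9.26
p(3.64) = -80.11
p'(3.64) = -49.96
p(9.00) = -549.00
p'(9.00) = -125.00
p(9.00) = -549.00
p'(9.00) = -125.00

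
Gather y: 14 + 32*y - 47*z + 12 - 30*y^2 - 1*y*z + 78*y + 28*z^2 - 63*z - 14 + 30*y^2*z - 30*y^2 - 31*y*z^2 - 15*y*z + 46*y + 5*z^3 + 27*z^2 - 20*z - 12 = y^2*(30*z - 60) + y*(-31*z^2 - 16*z + 156) + 5*z^3 + 55*z^2 - 130*z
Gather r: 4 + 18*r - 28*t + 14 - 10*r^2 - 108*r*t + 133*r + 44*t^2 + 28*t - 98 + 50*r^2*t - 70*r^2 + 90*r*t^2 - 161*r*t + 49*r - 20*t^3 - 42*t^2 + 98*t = r^2*(50*t - 80) + r*(90*t^2 - 269*t + 200) - 20*t^3 + 2*t^2 + 98*t - 80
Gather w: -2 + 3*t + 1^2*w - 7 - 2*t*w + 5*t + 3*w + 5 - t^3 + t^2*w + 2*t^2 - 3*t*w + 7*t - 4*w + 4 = -t^3 + 2*t^2 + 15*t + w*(t^2 - 5*t)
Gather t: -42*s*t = -42*s*t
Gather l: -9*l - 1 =-9*l - 1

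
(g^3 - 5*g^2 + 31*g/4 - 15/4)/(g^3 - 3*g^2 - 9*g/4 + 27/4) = (2*g^2 - 7*g + 5)/(2*g^2 - 3*g - 9)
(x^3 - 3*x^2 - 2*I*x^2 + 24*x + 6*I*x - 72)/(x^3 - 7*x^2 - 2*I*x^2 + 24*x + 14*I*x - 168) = (x - 3)/(x - 7)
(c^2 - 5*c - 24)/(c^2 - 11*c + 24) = (c + 3)/(c - 3)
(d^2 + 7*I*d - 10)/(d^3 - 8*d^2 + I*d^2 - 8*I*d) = (d^2 + 7*I*d - 10)/(d*(d^2 + d*(-8 + I) - 8*I))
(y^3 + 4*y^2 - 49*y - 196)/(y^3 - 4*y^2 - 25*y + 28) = (y + 7)/(y - 1)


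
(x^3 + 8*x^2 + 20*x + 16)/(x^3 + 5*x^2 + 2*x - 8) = (x + 2)/(x - 1)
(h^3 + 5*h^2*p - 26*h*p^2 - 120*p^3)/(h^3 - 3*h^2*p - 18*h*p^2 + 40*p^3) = (-h - 6*p)/(-h + 2*p)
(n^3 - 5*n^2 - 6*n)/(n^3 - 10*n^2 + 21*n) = (n^2 - 5*n - 6)/(n^2 - 10*n + 21)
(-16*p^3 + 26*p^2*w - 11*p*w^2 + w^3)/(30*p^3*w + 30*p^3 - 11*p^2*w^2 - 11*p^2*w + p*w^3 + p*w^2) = (-16*p^3 + 26*p^2*w - 11*p*w^2 + w^3)/(p*(30*p^2*w + 30*p^2 - 11*p*w^2 - 11*p*w + w^3 + w^2))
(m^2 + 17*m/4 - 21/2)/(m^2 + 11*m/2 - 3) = (4*m - 7)/(2*(2*m - 1))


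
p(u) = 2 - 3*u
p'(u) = -3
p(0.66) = 0.02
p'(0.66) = -3.00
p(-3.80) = 13.40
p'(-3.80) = -3.00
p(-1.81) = 7.43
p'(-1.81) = -3.00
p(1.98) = -3.94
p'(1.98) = -3.00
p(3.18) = -7.54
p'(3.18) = -3.00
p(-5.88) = 19.64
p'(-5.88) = -3.00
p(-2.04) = 8.12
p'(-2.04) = -3.00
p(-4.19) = 14.57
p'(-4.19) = -3.00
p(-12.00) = 38.00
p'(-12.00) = -3.00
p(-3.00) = 11.00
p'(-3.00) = -3.00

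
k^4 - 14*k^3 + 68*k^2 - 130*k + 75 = (k - 5)^2*(k - 3)*(k - 1)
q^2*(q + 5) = q^3 + 5*q^2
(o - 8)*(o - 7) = o^2 - 15*o + 56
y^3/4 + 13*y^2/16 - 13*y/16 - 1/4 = (y/4 + 1)*(y - 1)*(y + 1/4)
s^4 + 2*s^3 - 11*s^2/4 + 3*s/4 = s*(s - 1/2)^2*(s + 3)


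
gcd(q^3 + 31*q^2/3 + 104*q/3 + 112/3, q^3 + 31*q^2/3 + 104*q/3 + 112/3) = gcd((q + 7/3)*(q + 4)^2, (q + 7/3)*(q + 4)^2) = q^3 + 31*q^2/3 + 104*q/3 + 112/3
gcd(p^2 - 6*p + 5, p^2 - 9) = 1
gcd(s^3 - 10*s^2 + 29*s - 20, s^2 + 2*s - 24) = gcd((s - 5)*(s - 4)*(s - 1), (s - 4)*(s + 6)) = s - 4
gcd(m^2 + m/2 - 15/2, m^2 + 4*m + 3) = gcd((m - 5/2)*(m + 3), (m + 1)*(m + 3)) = m + 3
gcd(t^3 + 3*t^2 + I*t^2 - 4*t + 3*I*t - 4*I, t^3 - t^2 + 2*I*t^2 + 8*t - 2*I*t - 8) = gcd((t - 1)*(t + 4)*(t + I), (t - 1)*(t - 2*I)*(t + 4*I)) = t - 1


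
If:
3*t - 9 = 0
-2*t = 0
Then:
No Solution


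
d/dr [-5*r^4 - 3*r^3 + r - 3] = -20*r^3 - 9*r^2 + 1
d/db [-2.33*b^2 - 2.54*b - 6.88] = -4.66*b - 2.54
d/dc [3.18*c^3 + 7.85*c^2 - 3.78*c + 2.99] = 9.54*c^2 + 15.7*c - 3.78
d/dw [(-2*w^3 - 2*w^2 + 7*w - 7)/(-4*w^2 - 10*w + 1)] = (8*w^4 + 40*w^3 + 42*w^2 - 60*w - 63)/(16*w^4 + 80*w^3 + 92*w^2 - 20*w + 1)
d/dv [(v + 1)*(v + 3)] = 2*v + 4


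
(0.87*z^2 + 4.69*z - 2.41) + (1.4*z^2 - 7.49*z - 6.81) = 2.27*z^2 - 2.8*z - 9.22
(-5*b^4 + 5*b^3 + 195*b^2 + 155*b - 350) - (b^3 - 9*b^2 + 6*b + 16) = -5*b^4 + 4*b^3 + 204*b^2 + 149*b - 366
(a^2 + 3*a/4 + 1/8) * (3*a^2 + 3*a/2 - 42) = 3*a^4 + 15*a^3/4 - 81*a^2/2 - 501*a/16 - 21/4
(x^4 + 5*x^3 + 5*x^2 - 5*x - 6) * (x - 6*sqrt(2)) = x^5 - 6*sqrt(2)*x^4 + 5*x^4 - 30*sqrt(2)*x^3 + 5*x^3 - 30*sqrt(2)*x^2 - 5*x^2 - 6*x + 30*sqrt(2)*x + 36*sqrt(2)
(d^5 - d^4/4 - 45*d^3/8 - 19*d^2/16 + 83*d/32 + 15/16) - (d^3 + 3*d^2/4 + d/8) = d^5 - d^4/4 - 53*d^3/8 - 31*d^2/16 + 79*d/32 + 15/16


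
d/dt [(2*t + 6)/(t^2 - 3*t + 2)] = 2*(-t^2 - 6*t + 11)/(t^4 - 6*t^3 + 13*t^2 - 12*t + 4)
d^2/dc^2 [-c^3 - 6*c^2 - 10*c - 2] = -6*c - 12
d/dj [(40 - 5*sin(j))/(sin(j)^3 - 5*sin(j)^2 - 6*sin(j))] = 5*(2*sin(j)^3 - 29*sin(j)^2 + 80*sin(j) + 48)*cos(j)/((sin(j) - 6)^2*(sin(j) + 1)^2*sin(j)^2)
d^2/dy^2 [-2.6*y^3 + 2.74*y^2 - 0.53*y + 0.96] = 5.48 - 15.6*y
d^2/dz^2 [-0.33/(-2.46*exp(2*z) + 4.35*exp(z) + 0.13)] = ((1.4355 - 3.2472*exp(z))*(-2.46*exp(2*z) + 4.35*exp(z) + 0.13) - 0.33*(4.92*exp(z) - 4.35)*(9.84*exp(z) - 8.7)*exp(z))*exp(z)/(-2.46*exp(2*z) + 4.35*exp(z) + 0.13)^3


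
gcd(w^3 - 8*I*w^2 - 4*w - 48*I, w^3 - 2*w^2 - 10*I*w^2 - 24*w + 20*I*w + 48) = w^2 - 10*I*w - 24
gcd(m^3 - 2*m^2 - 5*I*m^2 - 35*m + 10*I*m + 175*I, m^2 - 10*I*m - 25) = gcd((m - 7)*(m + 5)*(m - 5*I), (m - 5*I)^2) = m - 5*I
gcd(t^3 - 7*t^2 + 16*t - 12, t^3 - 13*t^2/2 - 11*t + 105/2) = 1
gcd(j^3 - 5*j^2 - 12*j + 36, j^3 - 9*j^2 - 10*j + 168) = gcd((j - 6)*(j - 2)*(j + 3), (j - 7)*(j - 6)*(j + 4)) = j - 6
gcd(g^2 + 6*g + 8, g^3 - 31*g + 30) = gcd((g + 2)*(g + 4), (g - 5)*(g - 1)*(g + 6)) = 1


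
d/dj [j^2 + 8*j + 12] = 2*j + 8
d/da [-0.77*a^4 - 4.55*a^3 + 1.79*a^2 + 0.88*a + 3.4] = -3.08*a^3 - 13.65*a^2 + 3.58*a + 0.88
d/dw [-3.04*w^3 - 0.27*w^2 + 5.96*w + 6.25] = -9.12*w^2 - 0.54*w + 5.96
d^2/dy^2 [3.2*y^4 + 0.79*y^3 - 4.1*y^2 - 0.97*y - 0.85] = 38.4*y^2 + 4.74*y - 8.2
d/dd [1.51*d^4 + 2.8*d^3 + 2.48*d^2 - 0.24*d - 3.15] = 6.04*d^3 + 8.4*d^2 + 4.96*d - 0.24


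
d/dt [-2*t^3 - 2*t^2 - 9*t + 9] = -6*t^2 - 4*t - 9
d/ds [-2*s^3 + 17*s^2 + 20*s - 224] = -6*s^2 + 34*s + 20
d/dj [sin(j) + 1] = cos(j)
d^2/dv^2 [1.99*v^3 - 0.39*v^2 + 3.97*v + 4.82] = 11.94*v - 0.78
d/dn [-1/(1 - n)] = -1/(n - 1)^2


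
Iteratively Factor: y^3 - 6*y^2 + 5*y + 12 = (y - 3)*(y^2 - 3*y - 4) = (y - 4)*(y - 3)*(y + 1)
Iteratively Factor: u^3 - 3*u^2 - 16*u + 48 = (u - 4)*(u^2 + u - 12) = (u - 4)*(u + 4)*(u - 3)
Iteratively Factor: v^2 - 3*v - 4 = (v + 1)*(v - 4)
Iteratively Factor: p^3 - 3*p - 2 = (p - 2)*(p^2 + 2*p + 1) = (p - 2)*(p + 1)*(p + 1)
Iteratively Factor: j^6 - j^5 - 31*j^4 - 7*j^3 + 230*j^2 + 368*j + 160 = (j - 5)*(j^5 + 4*j^4 - 11*j^3 - 62*j^2 - 80*j - 32) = (j - 5)*(j + 4)*(j^4 - 11*j^2 - 18*j - 8) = (j - 5)*(j + 1)*(j + 4)*(j^3 - j^2 - 10*j - 8) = (j - 5)*(j + 1)^2*(j + 4)*(j^2 - 2*j - 8) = (j - 5)*(j + 1)^2*(j + 2)*(j + 4)*(j - 4)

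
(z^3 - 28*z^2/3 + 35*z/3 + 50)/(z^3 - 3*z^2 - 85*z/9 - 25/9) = 3*(z - 6)/(3*z + 1)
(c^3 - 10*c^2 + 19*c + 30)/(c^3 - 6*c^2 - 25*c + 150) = (c + 1)/(c + 5)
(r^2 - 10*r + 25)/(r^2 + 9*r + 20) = (r^2 - 10*r + 25)/(r^2 + 9*r + 20)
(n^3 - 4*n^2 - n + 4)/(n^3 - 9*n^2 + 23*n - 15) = (n^2 - 3*n - 4)/(n^2 - 8*n + 15)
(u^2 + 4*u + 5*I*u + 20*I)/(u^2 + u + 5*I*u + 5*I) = (u + 4)/(u + 1)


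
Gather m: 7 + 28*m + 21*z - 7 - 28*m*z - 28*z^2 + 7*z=m*(28 - 28*z) - 28*z^2 + 28*z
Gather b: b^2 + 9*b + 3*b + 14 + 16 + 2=b^2 + 12*b + 32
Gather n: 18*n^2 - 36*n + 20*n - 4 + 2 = 18*n^2 - 16*n - 2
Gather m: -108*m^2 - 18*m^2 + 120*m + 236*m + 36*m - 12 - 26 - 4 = -126*m^2 + 392*m - 42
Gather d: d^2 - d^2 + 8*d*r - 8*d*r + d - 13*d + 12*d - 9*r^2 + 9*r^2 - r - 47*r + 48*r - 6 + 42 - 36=0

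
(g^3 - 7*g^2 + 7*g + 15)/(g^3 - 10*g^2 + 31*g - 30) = (g + 1)/(g - 2)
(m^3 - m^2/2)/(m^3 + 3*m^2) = (m - 1/2)/(m + 3)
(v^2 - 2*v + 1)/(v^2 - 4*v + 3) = (v - 1)/(v - 3)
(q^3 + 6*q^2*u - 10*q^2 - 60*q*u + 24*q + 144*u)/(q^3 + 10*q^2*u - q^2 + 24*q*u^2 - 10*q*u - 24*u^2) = (q^2 - 10*q + 24)/(q^2 + 4*q*u - q - 4*u)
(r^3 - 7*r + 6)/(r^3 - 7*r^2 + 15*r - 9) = (r^2 + r - 6)/(r^2 - 6*r + 9)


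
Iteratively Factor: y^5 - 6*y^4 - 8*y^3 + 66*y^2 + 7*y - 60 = (y - 1)*(y^4 - 5*y^3 - 13*y^2 + 53*y + 60) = (y - 1)*(y + 3)*(y^3 - 8*y^2 + 11*y + 20) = (y - 4)*(y - 1)*(y + 3)*(y^2 - 4*y - 5) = (y - 4)*(y - 1)*(y + 1)*(y + 3)*(y - 5)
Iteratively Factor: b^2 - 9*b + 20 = (b - 5)*(b - 4)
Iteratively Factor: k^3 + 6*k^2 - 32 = (k + 4)*(k^2 + 2*k - 8) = (k + 4)^2*(k - 2)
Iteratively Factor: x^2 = (x)*(x)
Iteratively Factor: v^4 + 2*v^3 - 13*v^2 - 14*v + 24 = (v + 4)*(v^3 - 2*v^2 - 5*v + 6) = (v - 1)*(v + 4)*(v^2 - v - 6) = (v - 1)*(v + 2)*(v + 4)*(v - 3)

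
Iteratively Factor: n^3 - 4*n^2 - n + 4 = (n - 4)*(n^2 - 1) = (n - 4)*(n + 1)*(n - 1)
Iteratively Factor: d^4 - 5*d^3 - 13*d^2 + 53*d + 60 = (d - 4)*(d^3 - d^2 - 17*d - 15) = (d - 4)*(d + 1)*(d^2 - 2*d - 15) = (d - 4)*(d + 1)*(d + 3)*(d - 5)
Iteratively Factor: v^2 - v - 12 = (v - 4)*(v + 3)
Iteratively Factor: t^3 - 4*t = (t - 2)*(t^2 + 2*t) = (t - 2)*(t + 2)*(t)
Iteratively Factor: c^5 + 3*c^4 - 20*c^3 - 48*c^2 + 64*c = (c)*(c^4 + 3*c^3 - 20*c^2 - 48*c + 64) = c*(c - 1)*(c^3 + 4*c^2 - 16*c - 64) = c*(c - 4)*(c - 1)*(c^2 + 8*c + 16) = c*(c - 4)*(c - 1)*(c + 4)*(c + 4)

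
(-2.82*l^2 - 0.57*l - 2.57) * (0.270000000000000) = -0.7614*l^2 - 0.1539*l - 0.6939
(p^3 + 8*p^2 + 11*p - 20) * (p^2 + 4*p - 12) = p^5 + 12*p^4 + 31*p^3 - 72*p^2 - 212*p + 240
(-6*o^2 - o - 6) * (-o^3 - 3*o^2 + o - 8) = 6*o^5 + 19*o^4 + 3*o^3 + 65*o^2 + 2*o + 48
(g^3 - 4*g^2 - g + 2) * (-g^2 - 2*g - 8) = -g^5 + 2*g^4 + g^3 + 32*g^2 + 4*g - 16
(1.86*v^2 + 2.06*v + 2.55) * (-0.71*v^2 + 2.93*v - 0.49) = -1.3206*v^4 + 3.9872*v^3 + 3.3139*v^2 + 6.4621*v - 1.2495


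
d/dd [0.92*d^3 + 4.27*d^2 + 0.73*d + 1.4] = 2.76*d^2 + 8.54*d + 0.73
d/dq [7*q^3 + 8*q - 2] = 21*q^2 + 8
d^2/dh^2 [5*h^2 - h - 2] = 10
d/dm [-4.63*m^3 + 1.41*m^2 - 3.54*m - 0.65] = -13.89*m^2 + 2.82*m - 3.54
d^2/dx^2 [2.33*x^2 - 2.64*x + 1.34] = 4.66000000000000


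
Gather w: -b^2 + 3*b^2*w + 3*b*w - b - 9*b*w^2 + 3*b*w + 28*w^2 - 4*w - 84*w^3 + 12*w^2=-b^2 - b - 84*w^3 + w^2*(40 - 9*b) + w*(3*b^2 + 6*b - 4)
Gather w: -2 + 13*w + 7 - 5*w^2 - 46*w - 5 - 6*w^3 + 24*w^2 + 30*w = -6*w^3 + 19*w^2 - 3*w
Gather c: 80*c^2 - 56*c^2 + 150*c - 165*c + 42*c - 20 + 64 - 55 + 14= 24*c^2 + 27*c + 3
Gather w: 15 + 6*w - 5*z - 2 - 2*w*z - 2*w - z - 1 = w*(4 - 2*z) - 6*z + 12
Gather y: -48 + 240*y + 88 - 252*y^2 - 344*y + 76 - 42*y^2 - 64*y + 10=-294*y^2 - 168*y + 126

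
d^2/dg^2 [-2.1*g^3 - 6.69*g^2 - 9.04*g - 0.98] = -12.6*g - 13.38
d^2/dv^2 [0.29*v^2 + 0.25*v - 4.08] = 0.580000000000000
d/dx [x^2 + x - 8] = 2*x + 1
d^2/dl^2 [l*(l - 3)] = 2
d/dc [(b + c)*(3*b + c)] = 4*b + 2*c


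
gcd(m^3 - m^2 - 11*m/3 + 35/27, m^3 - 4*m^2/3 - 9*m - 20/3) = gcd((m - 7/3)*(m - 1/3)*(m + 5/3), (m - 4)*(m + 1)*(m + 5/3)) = m + 5/3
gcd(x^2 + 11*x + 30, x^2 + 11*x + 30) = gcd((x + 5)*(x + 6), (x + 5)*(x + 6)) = x^2 + 11*x + 30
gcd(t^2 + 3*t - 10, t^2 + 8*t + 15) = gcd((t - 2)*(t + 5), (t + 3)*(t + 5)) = t + 5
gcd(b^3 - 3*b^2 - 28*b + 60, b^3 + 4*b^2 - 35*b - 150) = b^2 - b - 30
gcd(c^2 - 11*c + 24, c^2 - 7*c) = 1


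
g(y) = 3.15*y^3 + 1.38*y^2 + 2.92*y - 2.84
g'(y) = 9.45*y^2 + 2.76*y + 2.92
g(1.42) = 13.11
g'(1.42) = 25.89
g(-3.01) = -85.03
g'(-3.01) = 80.23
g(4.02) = 235.84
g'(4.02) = 166.73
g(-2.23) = -37.42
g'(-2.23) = 43.76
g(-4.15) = -216.33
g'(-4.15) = 154.22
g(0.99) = 4.46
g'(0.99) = 14.91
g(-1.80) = -22.00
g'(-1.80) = 28.57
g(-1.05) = -8.03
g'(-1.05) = 10.44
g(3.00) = 103.39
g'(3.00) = 96.25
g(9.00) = 2431.57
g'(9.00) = 793.21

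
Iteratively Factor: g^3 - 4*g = (g - 2)*(g^2 + 2*g) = (g - 2)*(g + 2)*(g)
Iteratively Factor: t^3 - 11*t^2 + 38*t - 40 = (t - 5)*(t^2 - 6*t + 8) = (t - 5)*(t - 4)*(t - 2)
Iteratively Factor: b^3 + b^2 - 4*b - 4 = (b + 1)*(b^2 - 4) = (b + 1)*(b + 2)*(b - 2)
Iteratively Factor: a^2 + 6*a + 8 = (a + 2)*(a + 4)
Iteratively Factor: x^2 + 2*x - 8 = (x + 4)*(x - 2)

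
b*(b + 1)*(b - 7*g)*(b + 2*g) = b^4 - 5*b^3*g + b^3 - 14*b^2*g^2 - 5*b^2*g - 14*b*g^2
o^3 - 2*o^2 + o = o*(o - 1)^2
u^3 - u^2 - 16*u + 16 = (u - 4)*(u - 1)*(u + 4)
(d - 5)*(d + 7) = d^2 + 2*d - 35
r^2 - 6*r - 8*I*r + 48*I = (r - 6)*(r - 8*I)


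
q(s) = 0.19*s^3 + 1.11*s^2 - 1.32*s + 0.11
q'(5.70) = 29.85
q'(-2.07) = -3.47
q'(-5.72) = 4.63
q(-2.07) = 5.91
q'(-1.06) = -3.03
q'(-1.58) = -3.40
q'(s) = 0.57*s^2 + 2.22*s - 1.32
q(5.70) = 63.84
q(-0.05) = 0.18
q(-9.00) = -36.61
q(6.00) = 73.19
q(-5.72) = 8.42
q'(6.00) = 32.52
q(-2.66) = 7.90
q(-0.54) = 1.12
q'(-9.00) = 24.87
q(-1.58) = 4.22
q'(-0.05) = -1.43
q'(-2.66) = -3.19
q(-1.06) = 2.53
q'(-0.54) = -2.35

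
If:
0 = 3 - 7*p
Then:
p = 3/7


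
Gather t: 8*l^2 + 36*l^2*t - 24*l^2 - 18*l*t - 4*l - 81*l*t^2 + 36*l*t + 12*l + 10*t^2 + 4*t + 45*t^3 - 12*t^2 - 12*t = -16*l^2 + 8*l + 45*t^3 + t^2*(-81*l - 2) + t*(36*l^2 + 18*l - 8)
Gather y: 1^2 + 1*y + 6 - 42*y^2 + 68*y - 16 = -42*y^2 + 69*y - 9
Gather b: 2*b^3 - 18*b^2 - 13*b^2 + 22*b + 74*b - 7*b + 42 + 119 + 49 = 2*b^3 - 31*b^2 + 89*b + 210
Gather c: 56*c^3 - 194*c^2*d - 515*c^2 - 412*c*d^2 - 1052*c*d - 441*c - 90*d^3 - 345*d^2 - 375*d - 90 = 56*c^3 + c^2*(-194*d - 515) + c*(-412*d^2 - 1052*d - 441) - 90*d^3 - 345*d^2 - 375*d - 90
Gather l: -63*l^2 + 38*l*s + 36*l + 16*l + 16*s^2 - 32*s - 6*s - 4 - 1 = -63*l^2 + l*(38*s + 52) + 16*s^2 - 38*s - 5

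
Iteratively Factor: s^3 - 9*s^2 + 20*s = (s - 4)*(s^2 - 5*s) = s*(s - 4)*(s - 5)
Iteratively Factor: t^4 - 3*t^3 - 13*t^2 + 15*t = (t - 1)*(t^3 - 2*t^2 - 15*t) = t*(t - 1)*(t^2 - 2*t - 15) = t*(t - 1)*(t + 3)*(t - 5)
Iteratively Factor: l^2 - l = (l)*(l - 1)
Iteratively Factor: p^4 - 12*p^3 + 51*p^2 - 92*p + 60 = (p - 3)*(p^3 - 9*p^2 + 24*p - 20) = (p - 5)*(p - 3)*(p^2 - 4*p + 4) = (p - 5)*(p - 3)*(p - 2)*(p - 2)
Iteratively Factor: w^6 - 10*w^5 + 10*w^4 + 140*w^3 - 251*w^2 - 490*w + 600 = (w - 4)*(w^5 - 6*w^4 - 14*w^3 + 84*w^2 + 85*w - 150) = (w - 4)*(w - 1)*(w^4 - 5*w^3 - 19*w^2 + 65*w + 150) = (w - 5)*(w - 4)*(w - 1)*(w^3 - 19*w - 30) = (w - 5)*(w - 4)*(w - 1)*(w + 2)*(w^2 - 2*w - 15) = (w - 5)^2*(w - 4)*(w - 1)*(w + 2)*(w + 3)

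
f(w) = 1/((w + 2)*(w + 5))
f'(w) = -1/((w + 2)*(w + 5)^2) - 1/((w + 2)^2*(w + 5)) = (-2*w - 7)/(w^4 + 14*w^3 + 69*w^2 + 140*w + 100)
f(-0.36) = 0.13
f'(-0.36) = -0.11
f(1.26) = 0.05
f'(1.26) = -0.02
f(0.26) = 0.08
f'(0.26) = -0.05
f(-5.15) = 2.12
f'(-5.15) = 14.78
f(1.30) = 0.05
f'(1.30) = -0.02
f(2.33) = 0.03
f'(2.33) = -0.01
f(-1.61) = 0.76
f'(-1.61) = -2.16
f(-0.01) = 0.10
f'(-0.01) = -0.07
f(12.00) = 0.00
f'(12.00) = 0.00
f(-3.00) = -0.50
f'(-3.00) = -0.25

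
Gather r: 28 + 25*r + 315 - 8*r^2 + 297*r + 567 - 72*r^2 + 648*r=-80*r^2 + 970*r + 910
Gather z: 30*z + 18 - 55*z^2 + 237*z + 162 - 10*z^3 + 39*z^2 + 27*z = -10*z^3 - 16*z^2 + 294*z + 180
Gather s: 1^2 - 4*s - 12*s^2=-12*s^2 - 4*s + 1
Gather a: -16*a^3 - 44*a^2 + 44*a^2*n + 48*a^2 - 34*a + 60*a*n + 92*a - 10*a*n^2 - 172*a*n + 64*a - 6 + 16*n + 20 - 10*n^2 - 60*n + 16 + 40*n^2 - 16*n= -16*a^3 + a^2*(44*n + 4) + a*(-10*n^2 - 112*n + 122) + 30*n^2 - 60*n + 30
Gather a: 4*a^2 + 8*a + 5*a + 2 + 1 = 4*a^2 + 13*a + 3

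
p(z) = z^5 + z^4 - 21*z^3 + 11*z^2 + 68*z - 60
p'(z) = 5*z^4 + 4*z^3 - 63*z^2 + 22*z + 68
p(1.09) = 2.94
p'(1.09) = 29.37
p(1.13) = 4.06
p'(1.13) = 26.34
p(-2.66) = 149.09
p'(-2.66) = -261.25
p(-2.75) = 172.84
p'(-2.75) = -266.17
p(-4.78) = 186.47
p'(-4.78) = 696.78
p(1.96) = 1.10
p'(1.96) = -26.99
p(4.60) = 948.88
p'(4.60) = 1464.19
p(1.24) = 6.49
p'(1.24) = 17.86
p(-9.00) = -36960.00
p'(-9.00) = 24656.00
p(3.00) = 0.00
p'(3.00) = 80.00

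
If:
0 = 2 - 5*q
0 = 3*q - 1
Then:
No Solution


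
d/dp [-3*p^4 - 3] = -12*p^3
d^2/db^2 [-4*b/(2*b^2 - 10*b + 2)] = 4*(-b*(2*b - 5)^2 + (3*b - 5)*(b^2 - 5*b + 1))/(b^2 - 5*b + 1)^3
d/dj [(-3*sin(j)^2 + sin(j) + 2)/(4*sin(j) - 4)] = -3*cos(j)/4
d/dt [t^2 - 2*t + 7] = 2*t - 2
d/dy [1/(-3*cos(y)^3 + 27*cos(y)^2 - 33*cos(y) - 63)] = (-3*cos(y)^2 + 18*cos(y) - 11)*sin(y)/(3*(cos(y)^3 - 9*cos(y)^2 + 11*cos(y) + 21)^2)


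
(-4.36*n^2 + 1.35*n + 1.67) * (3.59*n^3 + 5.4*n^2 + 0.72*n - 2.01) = -15.6524*n^5 - 18.6975*n^4 + 10.1461*n^3 + 18.7536*n^2 - 1.5111*n - 3.3567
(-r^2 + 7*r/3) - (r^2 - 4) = -2*r^2 + 7*r/3 + 4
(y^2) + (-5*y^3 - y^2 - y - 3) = -5*y^3 - y - 3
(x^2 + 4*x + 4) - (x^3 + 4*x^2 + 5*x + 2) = -x^3 - 3*x^2 - x + 2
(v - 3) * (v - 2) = v^2 - 5*v + 6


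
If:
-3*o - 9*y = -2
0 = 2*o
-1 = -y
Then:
No Solution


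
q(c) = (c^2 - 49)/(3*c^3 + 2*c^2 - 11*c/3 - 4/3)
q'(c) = 2*c/(3*c^3 + 2*c^2 - 11*c/3 - 4/3) + (c^2 - 49)*(-9*c^2 - 4*c + 11/3)/(3*c^3 + 2*c^2 - 11*c/3 - 4/3)^2 = 3*(-9*c^4 + 1312*c^2 + 580*c - 539)/(81*c^6 + 108*c^5 - 162*c^4 - 204*c^3 + 73*c^2 + 88*c + 16)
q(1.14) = -31.17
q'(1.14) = 257.86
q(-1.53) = 26.12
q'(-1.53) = 166.68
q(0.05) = 32.42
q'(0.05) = -73.95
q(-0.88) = -34.50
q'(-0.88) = -6.62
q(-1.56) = 21.81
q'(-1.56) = 123.96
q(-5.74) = 0.03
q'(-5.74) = 0.04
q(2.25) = -1.27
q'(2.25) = 1.99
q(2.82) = -0.57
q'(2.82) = 0.71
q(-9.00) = -0.02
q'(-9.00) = 0.00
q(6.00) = -0.02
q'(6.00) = 0.03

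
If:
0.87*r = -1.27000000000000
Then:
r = -1.46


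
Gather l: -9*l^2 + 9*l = -9*l^2 + 9*l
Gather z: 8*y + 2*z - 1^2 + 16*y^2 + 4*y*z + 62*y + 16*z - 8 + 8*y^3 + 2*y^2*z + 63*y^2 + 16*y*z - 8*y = 8*y^3 + 79*y^2 + 62*y + z*(2*y^2 + 20*y + 18) - 9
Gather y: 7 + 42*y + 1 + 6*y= 48*y + 8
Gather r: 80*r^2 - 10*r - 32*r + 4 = 80*r^2 - 42*r + 4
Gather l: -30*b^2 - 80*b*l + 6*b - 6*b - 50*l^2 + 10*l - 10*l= -30*b^2 - 80*b*l - 50*l^2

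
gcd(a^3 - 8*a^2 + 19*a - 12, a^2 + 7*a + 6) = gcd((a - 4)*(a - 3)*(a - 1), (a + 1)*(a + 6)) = 1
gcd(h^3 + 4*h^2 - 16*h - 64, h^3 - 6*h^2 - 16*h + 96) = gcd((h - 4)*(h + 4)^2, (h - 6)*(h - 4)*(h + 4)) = h^2 - 16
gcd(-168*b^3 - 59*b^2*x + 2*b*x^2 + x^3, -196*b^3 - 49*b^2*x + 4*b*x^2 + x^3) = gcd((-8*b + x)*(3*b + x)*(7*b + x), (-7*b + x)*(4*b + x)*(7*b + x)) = 7*b + x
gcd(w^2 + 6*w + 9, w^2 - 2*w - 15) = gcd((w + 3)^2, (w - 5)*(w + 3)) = w + 3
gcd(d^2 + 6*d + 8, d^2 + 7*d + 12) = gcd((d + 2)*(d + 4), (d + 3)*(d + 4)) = d + 4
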